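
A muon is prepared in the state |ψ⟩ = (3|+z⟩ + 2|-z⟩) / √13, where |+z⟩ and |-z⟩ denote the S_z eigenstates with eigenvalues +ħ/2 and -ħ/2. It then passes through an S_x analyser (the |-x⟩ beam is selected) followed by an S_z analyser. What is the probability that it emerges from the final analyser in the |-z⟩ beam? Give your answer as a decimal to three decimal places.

First analyser (S_x): P(|-x⟩) = |⟨-x|ψ⟩|² = 1/26.
After stage 1 the state is |-x⟩; P(|-z⟩) = |⟨-z|-x⟩|² = 1/2.
Joint probability = 1/26 × 1/2 = 0.019.

0.019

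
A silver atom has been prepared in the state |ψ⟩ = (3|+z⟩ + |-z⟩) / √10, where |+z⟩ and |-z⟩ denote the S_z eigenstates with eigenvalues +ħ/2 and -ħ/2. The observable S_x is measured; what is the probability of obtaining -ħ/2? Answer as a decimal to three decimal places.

|-x⟩ = (|+z⟩ - |-z⟩)/√2, so ⟨-x|ψ⟩ = (2) / (√2·√10).
P = |2|² / 20 = 4/20.

0.200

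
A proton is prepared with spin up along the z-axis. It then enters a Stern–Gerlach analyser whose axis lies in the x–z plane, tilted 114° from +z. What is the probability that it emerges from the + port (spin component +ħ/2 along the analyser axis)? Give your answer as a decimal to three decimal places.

0.297

For spin-½, the probability of finding spin-up along an axis at angle θ to the initial spin direction is cos²(θ/2); spin-down is sin²(θ/2).
θ = 114°, so P = cos²(57°) ≈ 0.297.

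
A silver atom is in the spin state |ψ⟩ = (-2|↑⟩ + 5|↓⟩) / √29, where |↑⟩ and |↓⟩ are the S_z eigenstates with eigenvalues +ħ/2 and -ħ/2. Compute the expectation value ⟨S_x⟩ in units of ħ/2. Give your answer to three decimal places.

-0.690

⟨σ_x⟩ = 2 Re(a* b)/(|a|²+|b|²) with a = -2, b = 5.
a* b = -10, so ⟨σ_x⟩ = -20/29.
⟨S_x⟩ = (ħ/2)·⟨σ_x⟩.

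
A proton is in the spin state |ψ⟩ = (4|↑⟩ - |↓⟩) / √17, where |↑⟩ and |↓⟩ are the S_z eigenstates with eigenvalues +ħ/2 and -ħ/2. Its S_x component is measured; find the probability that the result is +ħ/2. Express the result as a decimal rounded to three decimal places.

0.265

|+x⟩ = (|↑⟩ + |↓⟩)/√2, so ⟨+x|ψ⟩ = (3) / (√2·√17).
P = |3|² / 34 = 9/34.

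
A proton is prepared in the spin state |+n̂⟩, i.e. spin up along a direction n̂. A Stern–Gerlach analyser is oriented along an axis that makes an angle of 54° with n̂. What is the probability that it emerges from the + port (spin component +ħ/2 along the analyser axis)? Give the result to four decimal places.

For spin-½, the probability of finding spin-up along an axis at angle θ to the initial spin direction is cos²(θ/2); spin-down is sin²(θ/2).
θ = 54°, so P = cos²(27°) ≈ 0.7939.

0.7939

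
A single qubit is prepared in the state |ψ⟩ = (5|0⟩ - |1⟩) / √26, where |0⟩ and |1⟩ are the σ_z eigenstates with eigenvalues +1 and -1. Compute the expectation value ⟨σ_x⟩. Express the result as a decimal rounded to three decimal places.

-0.385

⟨σ_x⟩ = 2 Re(a* b)/(|a|²+|b|²) with a = 5, b = -1.
a* b = -5, so ⟨σ_x⟩ = -10/26.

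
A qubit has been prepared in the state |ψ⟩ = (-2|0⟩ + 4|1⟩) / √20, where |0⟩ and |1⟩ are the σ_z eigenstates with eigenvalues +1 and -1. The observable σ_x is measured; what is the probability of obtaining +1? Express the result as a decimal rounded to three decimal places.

|+x⟩ = (|0⟩ + |1⟩)/√2, so ⟨+x|ψ⟩ = (2) / (√2·√20).
P = |2|² / 40 = 4/40.

0.100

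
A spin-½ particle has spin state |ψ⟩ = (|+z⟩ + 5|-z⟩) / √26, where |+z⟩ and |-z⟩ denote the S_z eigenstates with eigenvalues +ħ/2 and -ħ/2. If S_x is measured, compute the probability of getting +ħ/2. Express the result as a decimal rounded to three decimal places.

|+x⟩ = (|+z⟩ + |-z⟩)/√2, so ⟨+x|ψ⟩ = (6) / (√2·√26).
P = |6|² / 52 = 36/52.

0.692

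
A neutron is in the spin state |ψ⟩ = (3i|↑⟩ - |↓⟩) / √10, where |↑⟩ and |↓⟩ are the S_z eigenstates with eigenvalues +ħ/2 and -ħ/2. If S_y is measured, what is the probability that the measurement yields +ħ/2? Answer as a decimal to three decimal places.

0.800

|+y⟩ = (|↑⟩ + i|↓⟩)/√2, so ⟨+y|ψ⟩ = (4i) / (√2·√10).
P = |4i|² / 20 = 16/20.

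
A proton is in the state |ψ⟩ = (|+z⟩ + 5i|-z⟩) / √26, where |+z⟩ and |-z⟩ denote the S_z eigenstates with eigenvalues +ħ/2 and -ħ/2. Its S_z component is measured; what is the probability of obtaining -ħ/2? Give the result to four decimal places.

0.9615

The -ħ/2 outcome corresponds to |-z⟩. Its amplitude in |ψ⟩ is 5i/√26.
P = |5i|² / 26 = 25/26.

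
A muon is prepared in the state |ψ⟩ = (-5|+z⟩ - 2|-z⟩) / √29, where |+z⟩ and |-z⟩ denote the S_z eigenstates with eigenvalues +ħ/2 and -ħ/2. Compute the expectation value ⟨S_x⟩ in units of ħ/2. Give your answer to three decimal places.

⟨σ_x⟩ = 2 Re(a* b)/(|a|²+|b|²) with a = -5, b = -2.
a* b = 10, so ⟨σ_x⟩ = 20/29.
⟨S_x⟩ = (ħ/2)·⟨σ_x⟩.

0.690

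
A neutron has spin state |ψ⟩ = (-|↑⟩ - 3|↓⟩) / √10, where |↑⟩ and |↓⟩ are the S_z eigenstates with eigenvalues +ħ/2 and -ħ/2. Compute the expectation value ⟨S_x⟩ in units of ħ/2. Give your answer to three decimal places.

⟨σ_x⟩ = 2 Re(a* b)/(|a|²+|b|²) with a = -1, b = -3.
a* b = 3, so ⟨σ_x⟩ = 6/10.
⟨S_x⟩ = (ħ/2)·⟨σ_x⟩.

0.600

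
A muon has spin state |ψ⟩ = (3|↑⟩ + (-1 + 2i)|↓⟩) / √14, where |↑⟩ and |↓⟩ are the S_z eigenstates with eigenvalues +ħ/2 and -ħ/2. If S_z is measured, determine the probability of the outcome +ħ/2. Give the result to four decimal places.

The +ħ/2 outcome corresponds to |↑⟩. Its amplitude in |ψ⟩ is 3/√14.
P = |3|² / 14 = 9/14.

0.6429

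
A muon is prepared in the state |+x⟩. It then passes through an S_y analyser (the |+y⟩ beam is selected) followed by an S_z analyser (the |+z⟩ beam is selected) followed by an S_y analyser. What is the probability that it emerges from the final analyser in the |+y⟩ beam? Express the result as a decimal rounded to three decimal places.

First analyser (S_y): from |+x⟩, P(|+y⟩) = 1/2.
After stage 1 the state is |+y⟩; P(|+z⟩) = |⟨+z|+y⟩|² = 1/2.
After stage 2 the state is |+z⟩; P(|+y⟩) = |⟨+y|+z⟩|² = 1/2.
Joint probability = 1/2 × 1/2 × 1/2 = 0.125.

0.125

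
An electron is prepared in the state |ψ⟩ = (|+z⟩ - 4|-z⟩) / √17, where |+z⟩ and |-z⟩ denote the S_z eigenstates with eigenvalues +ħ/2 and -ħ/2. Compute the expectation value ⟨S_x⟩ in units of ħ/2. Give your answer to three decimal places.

-0.471

⟨σ_x⟩ = 2 Re(a* b)/(|a|²+|b|²) with a = 1, b = -4.
a* b = -4, so ⟨σ_x⟩ = -8/17.
⟨S_x⟩ = (ħ/2)·⟨σ_x⟩.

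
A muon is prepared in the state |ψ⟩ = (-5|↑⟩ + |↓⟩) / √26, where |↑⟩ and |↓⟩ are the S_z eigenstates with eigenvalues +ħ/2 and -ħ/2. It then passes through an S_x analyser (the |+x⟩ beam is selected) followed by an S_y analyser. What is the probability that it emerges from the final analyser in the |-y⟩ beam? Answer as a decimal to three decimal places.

First analyser (S_x): P(|+x⟩) = |⟨+x|ψ⟩|² = 16/52.
After stage 1 the state is |+x⟩; P(|-y⟩) = |⟨-y|+x⟩|² = 1/2.
Joint probability = 16/52 × 1/2 = 0.154.

0.154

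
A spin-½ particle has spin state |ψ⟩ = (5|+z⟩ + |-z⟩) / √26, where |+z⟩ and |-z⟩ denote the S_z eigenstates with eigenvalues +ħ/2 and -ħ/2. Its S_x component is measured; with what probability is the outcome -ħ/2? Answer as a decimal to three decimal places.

|-x⟩ = (|+z⟩ - |-z⟩)/√2, so ⟨-x|ψ⟩ = (4) / (√2·√26).
P = |4|² / 52 = 16/52.

0.308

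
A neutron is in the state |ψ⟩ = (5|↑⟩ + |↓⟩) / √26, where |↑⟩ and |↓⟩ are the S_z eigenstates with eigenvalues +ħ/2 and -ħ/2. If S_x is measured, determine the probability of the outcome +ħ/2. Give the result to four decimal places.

|+x⟩ = (|↑⟩ + |↓⟩)/√2, so ⟨+x|ψ⟩ = (6) / (√2·√26).
P = |6|² / 52 = 36/52.

0.6923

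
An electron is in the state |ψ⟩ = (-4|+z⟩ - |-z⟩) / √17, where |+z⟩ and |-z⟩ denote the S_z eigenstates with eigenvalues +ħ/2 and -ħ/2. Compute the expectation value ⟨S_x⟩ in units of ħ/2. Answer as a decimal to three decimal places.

⟨σ_x⟩ = 2 Re(a* b)/(|a|²+|b|²) with a = -4, b = -1.
a* b = 4, so ⟨σ_x⟩ = 8/17.
⟨S_x⟩ = (ħ/2)·⟨σ_x⟩.

0.471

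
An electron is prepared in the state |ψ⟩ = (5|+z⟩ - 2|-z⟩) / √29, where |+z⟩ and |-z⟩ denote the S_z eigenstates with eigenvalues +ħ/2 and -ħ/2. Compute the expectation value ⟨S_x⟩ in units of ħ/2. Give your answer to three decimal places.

⟨σ_x⟩ = 2 Re(a* b)/(|a|²+|b|²) with a = 5, b = -2.
a* b = -10, so ⟨σ_x⟩ = -20/29.
⟨S_x⟩ = (ħ/2)·⟨σ_x⟩.

-0.690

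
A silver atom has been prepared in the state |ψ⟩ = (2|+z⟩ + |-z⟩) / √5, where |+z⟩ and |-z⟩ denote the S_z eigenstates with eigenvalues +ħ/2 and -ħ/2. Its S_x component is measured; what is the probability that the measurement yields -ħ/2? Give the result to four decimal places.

0.1000

|-x⟩ = (|+z⟩ - |-z⟩)/√2, so ⟨-x|ψ⟩ = (1) / (√2·√5).
P = |1|² / 10 = 1/10.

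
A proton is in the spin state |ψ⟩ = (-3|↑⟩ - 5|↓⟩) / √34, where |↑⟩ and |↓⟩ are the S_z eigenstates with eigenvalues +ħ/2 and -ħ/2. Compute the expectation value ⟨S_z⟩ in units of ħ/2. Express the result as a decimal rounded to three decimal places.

⟨σ_z⟩ = |a|² - |b|² divided by |a|²+|b|², with a, b the |↑⟩, |↓⟩ amplitudes.
= (9 - 25)/34 = -16/34.
⟨S_z⟩ = (ħ/2)·⟨σ_z⟩.

-0.471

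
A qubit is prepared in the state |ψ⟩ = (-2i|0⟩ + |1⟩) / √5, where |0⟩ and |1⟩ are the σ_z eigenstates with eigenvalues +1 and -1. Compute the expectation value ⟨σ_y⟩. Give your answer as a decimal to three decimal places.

0.800

⟨σ_y⟩ = 2 Im(a* b)/(|a|²+|b|²) with a = -2i, b = 1.
a* b = 2i, so ⟨σ_y⟩ = 4/5.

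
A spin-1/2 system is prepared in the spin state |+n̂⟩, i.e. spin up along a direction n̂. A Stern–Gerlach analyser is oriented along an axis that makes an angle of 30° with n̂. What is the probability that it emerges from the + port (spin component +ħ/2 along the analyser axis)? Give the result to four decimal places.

For spin-½, the probability of finding spin-up along an axis at angle θ to the initial spin direction is cos²(θ/2); spin-down is sin²(θ/2).
θ = 30°, so P = cos²(15°) ≈ 0.9330.

0.9330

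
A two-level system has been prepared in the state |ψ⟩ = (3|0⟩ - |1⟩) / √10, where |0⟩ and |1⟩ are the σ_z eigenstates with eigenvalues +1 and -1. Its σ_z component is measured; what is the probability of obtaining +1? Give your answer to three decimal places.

The +1 outcome corresponds to |0⟩. Its amplitude in |ψ⟩ is 3/√10.
P = |3|² / 10 = 9/10.

0.900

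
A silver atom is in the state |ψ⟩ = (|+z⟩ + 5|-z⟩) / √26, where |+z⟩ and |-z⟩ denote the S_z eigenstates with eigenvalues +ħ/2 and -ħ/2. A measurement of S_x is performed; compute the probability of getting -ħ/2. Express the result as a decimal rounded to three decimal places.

0.308

|-x⟩ = (|+z⟩ - |-z⟩)/√2, so ⟨-x|ψ⟩ = (-4) / (√2·√26).
P = |-4|² / 52 = 16/52.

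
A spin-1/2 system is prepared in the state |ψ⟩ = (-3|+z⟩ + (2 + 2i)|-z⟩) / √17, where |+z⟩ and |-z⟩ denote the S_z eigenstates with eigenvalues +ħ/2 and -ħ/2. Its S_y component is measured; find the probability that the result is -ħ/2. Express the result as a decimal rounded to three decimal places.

0.853

|-y⟩ = (|+z⟩ - i|-z⟩)/√2, so ⟨-y|ψ⟩ = (-5 + 2i) / (√2·√17).
P = |-5 + 2i|² / 34 = 29/34.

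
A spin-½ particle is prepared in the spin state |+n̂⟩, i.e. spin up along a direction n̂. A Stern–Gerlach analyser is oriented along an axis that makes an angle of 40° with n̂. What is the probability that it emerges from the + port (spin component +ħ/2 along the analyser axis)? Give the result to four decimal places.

0.8830

For spin-½, the probability of finding spin-up along an axis at angle θ to the initial spin direction is cos²(θ/2); spin-down is sin²(θ/2).
θ = 40°, so P = cos²(20°) ≈ 0.8830.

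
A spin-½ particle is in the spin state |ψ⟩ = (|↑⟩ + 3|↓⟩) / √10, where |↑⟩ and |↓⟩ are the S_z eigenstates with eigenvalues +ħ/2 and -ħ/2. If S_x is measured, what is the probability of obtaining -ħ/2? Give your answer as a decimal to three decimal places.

|-x⟩ = (|↑⟩ - |↓⟩)/√2, so ⟨-x|ψ⟩ = (-2) / (√2·√10).
P = |-2|² / 20 = 4/20.

0.200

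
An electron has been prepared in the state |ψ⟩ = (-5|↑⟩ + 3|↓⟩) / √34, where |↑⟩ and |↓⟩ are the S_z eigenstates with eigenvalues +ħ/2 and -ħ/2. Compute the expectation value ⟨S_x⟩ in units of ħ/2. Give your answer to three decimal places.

⟨σ_x⟩ = 2 Re(a* b)/(|a|²+|b|²) with a = -5, b = 3.
a* b = -15, so ⟨σ_x⟩ = -30/34.
⟨S_x⟩ = (ħ/2)·⟨σ_x⟩.

-0.882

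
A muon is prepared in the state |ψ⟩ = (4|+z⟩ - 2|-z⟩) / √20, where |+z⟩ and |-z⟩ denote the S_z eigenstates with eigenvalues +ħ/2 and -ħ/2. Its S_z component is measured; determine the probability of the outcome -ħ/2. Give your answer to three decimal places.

The -ħ/2 outcome corresponds to |-z⟩. Its amplitude in |ψ⟩ is -2/√20.
P = |-2|² / 20 = 4/20.

0.200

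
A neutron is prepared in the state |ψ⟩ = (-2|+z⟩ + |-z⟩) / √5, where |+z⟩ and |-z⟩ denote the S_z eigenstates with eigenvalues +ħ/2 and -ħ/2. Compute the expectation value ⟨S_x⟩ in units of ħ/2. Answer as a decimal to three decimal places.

-0.800

⟨σ_x⟩ = 2 Re(a* b)/(|a|²+|b|²) with a = -2, b = 1.
a* b = -2, so ⟨σ_x⟩ = -4/5.
⟨S_x⟩ = (ħ/2)·⟨σ_x⟩.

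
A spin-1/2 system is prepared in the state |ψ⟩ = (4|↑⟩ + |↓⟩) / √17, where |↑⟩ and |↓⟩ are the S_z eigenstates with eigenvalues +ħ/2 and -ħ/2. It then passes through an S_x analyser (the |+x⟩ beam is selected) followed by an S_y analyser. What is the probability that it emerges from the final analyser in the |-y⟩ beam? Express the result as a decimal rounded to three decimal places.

0.368

First analyser (S_x): P(|+x⟩) = |⟨+x|ψ⟩|² = 25/34.
After stage 1 the state is |+x⟩; P(|-y⟩) = |⟨-y|+x⟩|² = 1/2.
Joint probability = 25/34 × 1/2 = 0.368.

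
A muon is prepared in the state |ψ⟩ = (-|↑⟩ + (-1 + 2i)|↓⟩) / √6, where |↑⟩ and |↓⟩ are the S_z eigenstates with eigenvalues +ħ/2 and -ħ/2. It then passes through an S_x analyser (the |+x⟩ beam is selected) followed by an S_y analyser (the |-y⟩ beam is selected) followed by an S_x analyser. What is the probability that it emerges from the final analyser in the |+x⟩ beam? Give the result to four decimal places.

First analyser (S_x): P(|+x⟩) = |⟨+x|ψ⟩|² = 8/12.
After stage 1 the state is |+x⟩; P(|-y⟩) = |⟨-y|+x⟩|² = 1/2.
After stage 2 the state is |-y⟩; P(|+x⟩) = |⟨+x|-y⟩|² = 1/2.
Joint probability = 8/12 × 1/2 × 1/2 = 0.1667.

0.1667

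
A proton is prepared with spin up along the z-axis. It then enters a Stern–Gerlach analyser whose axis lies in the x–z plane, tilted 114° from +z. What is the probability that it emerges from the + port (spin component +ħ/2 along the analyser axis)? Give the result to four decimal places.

0.2966

For spin-½, the probability of finding spin-up along an axis at angle θ to the initial spin direction is cos²(θ/2); spin-down is sin²(θ/2).
θ = 114°, so P = cos²(57°) ≈ 0.2966.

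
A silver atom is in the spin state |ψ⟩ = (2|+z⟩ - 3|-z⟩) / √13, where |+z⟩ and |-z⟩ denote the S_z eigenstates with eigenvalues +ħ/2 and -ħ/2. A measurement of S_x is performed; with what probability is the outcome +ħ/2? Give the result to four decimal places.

0.0385

|+x⟩ = (|+z⟩ + |-z⟩)/√2, so ⟨+x|ψ⟩ = (-1) / (√2·√13).
P = |-1|² / 26 = 1/26.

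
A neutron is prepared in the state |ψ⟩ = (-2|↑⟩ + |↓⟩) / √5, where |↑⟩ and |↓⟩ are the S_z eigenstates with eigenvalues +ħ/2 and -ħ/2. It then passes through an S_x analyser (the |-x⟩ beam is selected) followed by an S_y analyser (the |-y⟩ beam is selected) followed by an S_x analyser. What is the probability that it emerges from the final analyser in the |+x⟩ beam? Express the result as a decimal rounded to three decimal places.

First analyser (S_x): P(|-x⟩) = |⟨-x|ψ⟩|² = 9/10.
After stage 1 the state is |-x⟩; P(|-y⟩) = |⟨-y|-x⟩|² = 1/2.
After stage 2 the state is |-y⟩; P(|+x⟩) = |⟨+x|-y⟩|² = 1/2.
Joint probability = 9/10 × 1/2 × 1/2 = 0.225.

0.225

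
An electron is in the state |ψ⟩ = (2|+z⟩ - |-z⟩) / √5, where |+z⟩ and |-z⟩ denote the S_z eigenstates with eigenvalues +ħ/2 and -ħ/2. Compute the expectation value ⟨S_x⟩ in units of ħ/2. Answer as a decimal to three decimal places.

⟨σ_x⟩ = 2 Re(a* b)/(|a|²+|b|²) with a = 2, b = -1.
a* b = -2, so ⟨σ_x⟩ = -4/5.
⟨S_x⟩ = (ħ/2)·⟨σ_x⟩.

-0.800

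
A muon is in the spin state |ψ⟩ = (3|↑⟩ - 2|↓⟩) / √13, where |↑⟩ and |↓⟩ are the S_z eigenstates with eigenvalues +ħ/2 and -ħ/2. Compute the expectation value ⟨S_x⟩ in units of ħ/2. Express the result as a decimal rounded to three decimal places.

-0.923

⟨σ_x⟩ = 2 Re(a* b)/(|a|²+|b|²) with a = 3, b = -2.
a* b = -6, so ⟨σ_x⟩ = -12/13.
⟨S_x⟩ = (ħ/2)·⟨σ_x⟩.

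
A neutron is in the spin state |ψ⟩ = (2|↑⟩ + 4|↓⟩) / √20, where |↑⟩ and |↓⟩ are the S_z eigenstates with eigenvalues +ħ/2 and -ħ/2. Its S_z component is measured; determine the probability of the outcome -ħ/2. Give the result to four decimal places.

0.8000

The -ħ/2 outcome corresponds to |↓⟩. Its amplitude in |ψ⟩ is 4/√20.
P = |4|² / 20 = 16/20.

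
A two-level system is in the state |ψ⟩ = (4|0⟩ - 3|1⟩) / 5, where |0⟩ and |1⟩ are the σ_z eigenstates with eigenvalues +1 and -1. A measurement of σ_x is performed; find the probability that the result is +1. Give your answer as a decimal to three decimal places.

|+x⟩ = (|0⟩ + |1⟩)/√2, so ⟨+x|ψ⟩ = (1) / (√2·5).
P = |1|² / 50 = 1/50.

0.020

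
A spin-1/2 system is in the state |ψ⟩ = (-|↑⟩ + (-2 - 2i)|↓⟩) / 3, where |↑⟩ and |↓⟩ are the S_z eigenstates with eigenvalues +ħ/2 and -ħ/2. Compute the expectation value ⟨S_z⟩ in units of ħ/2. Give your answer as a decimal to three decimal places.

⟨σ_z⟩ = |a|² - |b|² divided by |a|²+|b|², with a, b the |↑⟩, |↓⟩ amplitudes.
= (1 - 8)/9 = -7/9.
⟨S_z⟩ = (ħ/2)·⟨σ_z⟩.

-0.778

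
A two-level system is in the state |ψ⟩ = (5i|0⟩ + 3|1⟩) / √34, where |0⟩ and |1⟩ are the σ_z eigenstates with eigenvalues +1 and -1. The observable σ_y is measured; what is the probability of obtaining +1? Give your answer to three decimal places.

0.059

|+y⟩ = (|0⟩ + i|1⟩)/√2, so ⟨+y|ψ⟩ = (2i) / (√2·√34).
P = |2i|² / 68 = 4/68.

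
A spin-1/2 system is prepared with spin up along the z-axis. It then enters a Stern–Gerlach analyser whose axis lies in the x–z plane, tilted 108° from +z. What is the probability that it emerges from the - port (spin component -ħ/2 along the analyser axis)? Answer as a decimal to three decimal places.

0.655

For spin-½, the probability of finding spin-up along an axis at angle θ to the initial spin direction is cos²(θ/2); spin-down is sin²(θ/2).
θ = 108°, so P = sin²(54°) ≈ 0.655.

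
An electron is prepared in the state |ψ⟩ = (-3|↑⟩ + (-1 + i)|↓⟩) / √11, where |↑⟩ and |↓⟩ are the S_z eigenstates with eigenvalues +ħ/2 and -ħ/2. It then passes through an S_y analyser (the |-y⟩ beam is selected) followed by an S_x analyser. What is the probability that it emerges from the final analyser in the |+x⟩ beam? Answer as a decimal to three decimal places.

First analyser (S_y): P(|-y⟩) = |⟨-y|ψ⟩|² = 17/22.
After stage 1 the state is |-y⟩; P(|+x⟩) = |⟨+x|-y⟩|² = 1/2.
Joint probability = 17/22 × 1/2 = 0.386.

0.386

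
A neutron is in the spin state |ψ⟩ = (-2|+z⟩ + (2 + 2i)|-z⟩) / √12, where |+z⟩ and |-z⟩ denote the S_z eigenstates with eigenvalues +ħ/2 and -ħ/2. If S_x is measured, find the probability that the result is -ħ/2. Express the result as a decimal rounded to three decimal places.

|-x⟩ = (|+z⟩ - |-z⟩)/√2, so ⟨-x|ψ⟩ = (-4 - 2i) / (√2·√12).
P = |-4 - 2i|² / 24 = 20/24.

0.833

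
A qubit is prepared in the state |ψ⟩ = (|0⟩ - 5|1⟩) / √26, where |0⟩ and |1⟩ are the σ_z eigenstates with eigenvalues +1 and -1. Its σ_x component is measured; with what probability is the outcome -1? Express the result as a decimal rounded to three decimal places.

0.692

|-x⟩ = (|0⟩ - |1⟩)/√2, so ⟨-x|ψ⟩ = (6) / (√2·√26).
P = |6|² / 52 = 36/52.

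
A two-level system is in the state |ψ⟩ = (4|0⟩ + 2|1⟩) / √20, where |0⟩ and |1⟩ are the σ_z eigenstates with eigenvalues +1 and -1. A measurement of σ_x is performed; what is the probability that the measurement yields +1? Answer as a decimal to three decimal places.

0.900

|+x⟩ = (|0⟩ + |1⟩)/√2, so ⟨+x|ψ⟩ = (6) / (√2·√20).
P = |6|² / 40 = 36/40.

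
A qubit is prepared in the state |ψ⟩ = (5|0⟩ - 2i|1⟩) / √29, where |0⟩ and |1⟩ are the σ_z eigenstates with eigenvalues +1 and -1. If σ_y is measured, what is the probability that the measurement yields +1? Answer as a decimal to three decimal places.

0.155

|+y⟩ = (|0⟩ + i|1⟩)/√2, so ⟨+y|ψ⟩ = (3) / (√2·√29).
P = |3|² / 58 = 9/58.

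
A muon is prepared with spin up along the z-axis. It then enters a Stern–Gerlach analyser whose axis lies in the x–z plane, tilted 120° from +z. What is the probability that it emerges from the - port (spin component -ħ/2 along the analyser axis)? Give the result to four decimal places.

0.7500

For spin-½, the probability of finding spin-up along an axis at angle θ to the initial spin direction is cos²(θ/2); spin-down is sin²(θ/2).
θ = 120°, so P = sin²(60°) ≈ 0.7500.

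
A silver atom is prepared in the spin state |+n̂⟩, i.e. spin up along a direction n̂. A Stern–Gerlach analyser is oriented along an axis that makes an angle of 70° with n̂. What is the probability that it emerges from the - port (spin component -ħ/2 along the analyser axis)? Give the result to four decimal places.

0.3290

For spin-½, the probability of finding spin-up along an axis at angle θ to the initial spin direction is cos²(θ/2); spin-down is sin²(θ/2).
θ = 70°, so P = sin²(35°) ≈ 0.3290.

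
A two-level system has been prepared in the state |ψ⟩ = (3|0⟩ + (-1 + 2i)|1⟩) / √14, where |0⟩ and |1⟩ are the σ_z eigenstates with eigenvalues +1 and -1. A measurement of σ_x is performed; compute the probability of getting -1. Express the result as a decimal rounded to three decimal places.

0.714

|-x⟩ = (|0⟩ - |1⟩)/√2, so ⟨-x|ψ⟩ = (4 - 2i) / (√2·√14).
P = |4 - 2i|² / 28 = 20/28.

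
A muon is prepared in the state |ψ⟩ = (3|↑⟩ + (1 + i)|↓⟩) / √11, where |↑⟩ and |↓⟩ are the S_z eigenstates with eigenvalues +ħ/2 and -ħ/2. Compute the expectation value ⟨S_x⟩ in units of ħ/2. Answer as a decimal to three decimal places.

⟨σ_x⟩ = 2 Re(a* b)/(|a|²+|b|²) with a = 3, b = (1 + i).
a* b = (3 + 3i), so ⟨σ_x⟩ = 6/11.
⟨S_x⟩ = (ħ/2)·⟨σ_x⟩.

0.545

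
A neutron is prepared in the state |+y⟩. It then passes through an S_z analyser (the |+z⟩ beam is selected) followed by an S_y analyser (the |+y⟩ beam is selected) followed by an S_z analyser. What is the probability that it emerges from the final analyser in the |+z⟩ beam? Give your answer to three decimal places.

0.125

First analyser (S_z): from |+y⟩, P(|+z⟩) = 1/2.
After stage 1 the state is |+z⟩; P(|+y⟩) = |⟨+y|+z⟩|² = 1/2.
After stage 2 the state is |+y⟩; P(|+z⟩) = |⟨+z|+y⟩|² = 1/2.
Joint probability = 1/2 × 1/2 × 1/2 = 0.125.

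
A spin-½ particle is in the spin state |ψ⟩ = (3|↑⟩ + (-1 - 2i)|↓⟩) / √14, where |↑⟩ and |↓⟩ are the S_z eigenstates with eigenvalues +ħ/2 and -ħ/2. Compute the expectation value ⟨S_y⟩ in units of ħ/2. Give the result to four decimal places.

⟨σ_y⟩ = 2 Im(a* b)/(|a|²+|b|²) with a = 3, b = (-1 - 2i).
a* b = (-3 - 6i), so ⟨σ_y⟩ = -12/14.
⟨S_y⟩ = (ħ/2)·⟨σ_y⟩.

-0.8571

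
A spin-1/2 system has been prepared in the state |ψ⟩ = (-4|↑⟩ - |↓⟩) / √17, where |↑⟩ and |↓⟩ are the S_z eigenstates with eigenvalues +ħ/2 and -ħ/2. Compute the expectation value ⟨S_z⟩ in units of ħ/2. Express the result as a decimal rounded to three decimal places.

0.882

⟨σ_z⟩ = |a|² - |b|² divided by |a|²+|b|², with a, b the |↑⟩, |↓⟩ amplitudes.
= (16 - 1)/17 = 15/17.
⟨S_z⟩ = (ħ/2)·⟨σ_z⟩.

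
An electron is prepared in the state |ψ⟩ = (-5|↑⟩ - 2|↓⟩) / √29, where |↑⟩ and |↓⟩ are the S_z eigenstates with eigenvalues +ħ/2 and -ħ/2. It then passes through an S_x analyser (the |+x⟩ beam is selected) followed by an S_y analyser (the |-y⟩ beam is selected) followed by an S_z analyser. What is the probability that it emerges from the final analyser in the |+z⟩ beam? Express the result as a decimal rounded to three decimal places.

First analyser (S_x): P(|+x⟩) = |⟨+x|ψ⟩|² = 49/58.
After stage 1 the state is |+x⟩; P(|-y⟩) = |⟨-y|+x⟩|² = 1/2.
After stage 2 the state is |-y⟩; P(|+z⟩) = |⟨+z|-y⟩|² = 1/2.
Joint probability = 49/58 × 1/2 × 1/2 = 0.211.

0.211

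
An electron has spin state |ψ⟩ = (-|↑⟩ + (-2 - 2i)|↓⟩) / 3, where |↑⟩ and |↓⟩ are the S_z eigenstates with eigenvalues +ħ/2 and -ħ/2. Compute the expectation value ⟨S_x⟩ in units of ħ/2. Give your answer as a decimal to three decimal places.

⟨σ_x⟩ = 2 Re(a* b)/(|a|²+|b|²) with a = -1, b = (-2 - 2i).
a* b = (2 + 2i), so ⟨σ_x⟩ = 4/9.
⟨S_x⟩ = (ħ/2)·⟨σ_x⟩.

0.444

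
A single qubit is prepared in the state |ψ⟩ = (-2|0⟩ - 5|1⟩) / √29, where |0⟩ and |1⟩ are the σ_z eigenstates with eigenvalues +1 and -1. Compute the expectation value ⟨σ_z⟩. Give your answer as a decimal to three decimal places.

-0.724

⟨σ_z⟩ = |a|² - |b|² divided by |a|²+|b|², with a, b the |0⟩, |1⟩ amplitudes.
= (4 - 25)/29 = -21/29.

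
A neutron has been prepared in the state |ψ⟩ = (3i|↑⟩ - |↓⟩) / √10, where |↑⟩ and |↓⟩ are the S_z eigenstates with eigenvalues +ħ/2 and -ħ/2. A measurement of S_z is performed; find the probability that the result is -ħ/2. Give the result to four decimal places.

The -ħ/2 outcome corresponds to |↓⟩. Its amplitude in |ψ⟩ is -1/√10.
P = |-1|² / 10 = 1/10.

0.1000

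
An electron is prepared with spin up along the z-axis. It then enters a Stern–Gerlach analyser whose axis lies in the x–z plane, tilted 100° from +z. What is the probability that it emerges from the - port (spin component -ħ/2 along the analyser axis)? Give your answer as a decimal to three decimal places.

For spin-½, the probability of finding spin-up along an axis at angle θ to the initial spin direction is cos²(θ/2); spin-down is sin²(θ/2).
θ = 100°, so P = sin²(50°) ≈ 0.587.

0.587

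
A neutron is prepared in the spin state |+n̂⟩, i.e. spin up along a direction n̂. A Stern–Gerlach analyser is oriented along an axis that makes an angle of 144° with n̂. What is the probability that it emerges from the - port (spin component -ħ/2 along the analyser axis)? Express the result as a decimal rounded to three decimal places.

For spin-½, the probability of finding spin-up along an axis at angle θ to the initial spin direction is cos²(θ/2); spin-down is sin²(θ/2).
θ = 144°, so P = sin²(72°) ≈ 0.905.

0.905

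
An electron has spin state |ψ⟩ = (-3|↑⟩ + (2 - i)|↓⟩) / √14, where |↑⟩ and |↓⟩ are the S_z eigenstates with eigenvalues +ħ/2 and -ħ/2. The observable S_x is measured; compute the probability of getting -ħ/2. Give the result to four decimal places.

0.9286

|-x⟩ = (|↑⟩ - |↓⟩)/√2, so ⟨-x|ψ⟩ = (-5 + i) / (√2·√14).
P = |-5 + i|² / 28 = 26/28.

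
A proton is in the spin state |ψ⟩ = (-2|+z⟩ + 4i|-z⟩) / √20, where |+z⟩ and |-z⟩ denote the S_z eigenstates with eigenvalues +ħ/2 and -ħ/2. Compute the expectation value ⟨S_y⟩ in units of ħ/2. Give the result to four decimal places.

-0.8000

⟨σ_y⟩ = 2 Im(a* b)/(|a|²+|b|²) with a = -2, b = 4i.
a* b = -8i, so ⟨σ_y⟩ = -16/20.
⟨S_y⟩ = (ħ/2)·⟨σ_y⟩.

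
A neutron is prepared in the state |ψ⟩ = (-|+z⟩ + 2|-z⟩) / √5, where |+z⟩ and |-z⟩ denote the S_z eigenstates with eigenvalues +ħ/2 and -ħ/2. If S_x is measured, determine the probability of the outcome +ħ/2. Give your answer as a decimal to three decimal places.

0.100

|+x⟩ = (|+z⟩ + |-z⟩)/√2, so ⟨+x|ψ⟩ = (1) / (√2·√5).
P = |1|² / 10 = 1/10.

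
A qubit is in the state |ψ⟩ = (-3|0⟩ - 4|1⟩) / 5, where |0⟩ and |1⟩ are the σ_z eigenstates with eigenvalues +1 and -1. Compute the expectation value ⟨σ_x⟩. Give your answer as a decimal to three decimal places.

0.960

⟨σ_x⟩ = 2 Re(a* b)/(|a|²+|b|²) with a = -3, b = -4.
a* b = 12, so ⟨σ_x⟩ = 24/25.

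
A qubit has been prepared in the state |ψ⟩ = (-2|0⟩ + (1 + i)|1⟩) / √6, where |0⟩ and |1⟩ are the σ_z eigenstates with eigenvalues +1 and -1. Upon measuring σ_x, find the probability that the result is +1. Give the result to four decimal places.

|+x⟩ = (|0⟩ + |1⟩)/√2, so ⟨+x|ψ⟩ = (-1 + i) / (√2·√6).
P = |-1 + i|² / 12 = 2/12.

0.1667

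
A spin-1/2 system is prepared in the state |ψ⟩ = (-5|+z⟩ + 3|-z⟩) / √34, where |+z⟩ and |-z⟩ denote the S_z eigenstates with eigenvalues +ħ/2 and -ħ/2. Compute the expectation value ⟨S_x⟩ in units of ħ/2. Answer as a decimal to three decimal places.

⟨σ_x⟩ = 2 Re(a* b)/(|a|²+|b|²) with a = -5, b = 3.
a* b = -15, so ⟨σ_x⟩ = -30/34.
⟨S_x⟩ = (ħ/2)·⟨σ_x⟩.

-0.882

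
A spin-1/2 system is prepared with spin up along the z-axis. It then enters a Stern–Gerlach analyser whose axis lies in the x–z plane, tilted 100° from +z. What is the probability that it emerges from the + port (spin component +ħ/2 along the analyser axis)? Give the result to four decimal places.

0.4132

For spin-½, the probability of finding spin-up along an axis at angle θ to the initial spin direction is cos²(θ/2); spin-down is sin²(θ/2).
θ = 100°, so P = cos²(50°) ≈ 0.4132.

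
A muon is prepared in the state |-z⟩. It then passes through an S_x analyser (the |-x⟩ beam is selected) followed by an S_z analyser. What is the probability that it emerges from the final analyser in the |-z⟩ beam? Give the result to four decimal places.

First analyser (S_x): from |-z⟩, P(|-x⟩) = 1/2.
After stage 1 the state is |-x⟩; P(|-z⟩) = |⟨-z|-x⟩|² = 1/2.
Joint probability = 1/2 × 1/2 = 0.2500.

0.2500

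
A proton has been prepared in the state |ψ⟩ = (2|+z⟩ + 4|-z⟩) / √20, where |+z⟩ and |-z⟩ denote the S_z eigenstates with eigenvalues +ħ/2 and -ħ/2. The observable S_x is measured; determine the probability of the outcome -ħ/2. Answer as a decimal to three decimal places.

|-x⟩ = (|+z⟩ - |-z⟩)/√2, so ⟨-x|ψ⟩ = (-2) / (√2·√20).
P = |-2|² / 40 = 4/40.

0.100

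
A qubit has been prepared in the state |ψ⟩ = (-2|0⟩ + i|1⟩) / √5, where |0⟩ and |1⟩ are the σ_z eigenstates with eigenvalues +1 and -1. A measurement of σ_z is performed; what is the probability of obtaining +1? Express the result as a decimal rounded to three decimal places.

The +1 outcome corresponds to |0⟩. Its amplitude in |ψ⟩ is -2/√5.
P = |-2|² / 5 = 4/5.

0.800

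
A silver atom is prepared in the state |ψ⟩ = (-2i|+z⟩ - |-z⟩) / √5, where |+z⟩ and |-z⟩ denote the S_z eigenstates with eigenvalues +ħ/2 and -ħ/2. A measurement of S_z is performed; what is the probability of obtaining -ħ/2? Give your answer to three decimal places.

The -ħ/2 outcome corresponds to |-z⟩. Its amplitude in |ψ⟩ is -1/√5.
P = |-1|² / 5 = 1/5.

0.200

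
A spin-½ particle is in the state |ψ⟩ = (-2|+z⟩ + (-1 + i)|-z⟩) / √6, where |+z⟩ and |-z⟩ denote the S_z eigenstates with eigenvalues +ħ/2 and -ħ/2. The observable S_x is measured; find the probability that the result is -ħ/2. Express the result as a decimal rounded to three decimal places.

|-x⟩ = (|+z⟩ - |-z⟩)/√2, so ⟨-x|ψ⟩ = (-1 - i) / (√2·√6).
P = |-1 - i|² / 12 = 2/12.

0.167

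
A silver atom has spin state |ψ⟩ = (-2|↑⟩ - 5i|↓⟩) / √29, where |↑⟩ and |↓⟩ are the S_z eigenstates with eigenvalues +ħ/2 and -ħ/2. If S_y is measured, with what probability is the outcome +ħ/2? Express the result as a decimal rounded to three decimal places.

0.845

|+y⟩ = (|↑⟩ + i|↓⟩)/√2, so ⟨+y|ψ⟩ = (-7) / (√2·√29).
P = |-7|² / 58 = 49/58.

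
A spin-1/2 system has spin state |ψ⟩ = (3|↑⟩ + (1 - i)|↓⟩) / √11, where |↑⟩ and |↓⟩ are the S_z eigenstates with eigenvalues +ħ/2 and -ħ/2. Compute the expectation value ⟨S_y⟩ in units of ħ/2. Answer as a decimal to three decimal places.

-0.545

⟨σ_y⟩ = 2 Im(a* b)/(|a|²+|b|²) with a = 3, b = (1 - i).
a* b = (3 - 3i), so ⟨σ_y⟩ = -6/11.
⟨S_y⟩ = (ħ/2)·⟨σ_y⟩.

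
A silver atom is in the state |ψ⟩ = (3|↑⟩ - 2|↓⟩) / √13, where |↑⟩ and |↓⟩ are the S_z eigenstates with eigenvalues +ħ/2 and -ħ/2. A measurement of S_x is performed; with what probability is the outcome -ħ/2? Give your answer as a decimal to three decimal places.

0.962

|-x⟩ = (|↑⟩ - |↓⟩)/√2, so ⟨-x|ψ⟩ = (5) / (√2·√13).
P = |5|² / 26 = 25/26.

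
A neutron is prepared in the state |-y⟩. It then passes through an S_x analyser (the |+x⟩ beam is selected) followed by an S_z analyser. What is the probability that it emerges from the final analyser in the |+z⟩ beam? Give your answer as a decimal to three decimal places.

First analyser (S_x): from |-y⟩, P(|+x⟩) = 1/2.
After stage 1 the state is |+x⟩; P(|+z⟩) = |⟨+z|+x⟩|² = 1/2.
Joint probability = 1/2 × 1/2 = 0.250.

0.250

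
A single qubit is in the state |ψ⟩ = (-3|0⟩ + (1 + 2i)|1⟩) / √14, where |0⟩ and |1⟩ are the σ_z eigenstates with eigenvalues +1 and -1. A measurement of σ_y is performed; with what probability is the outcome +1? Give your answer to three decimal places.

|+y⟩ = (|0⟩ + i|1⟩)/√2, so ⟨+y|ψ⟩ = (-1 - i) / (√2·√14).
P = |-1 - i|² / 28 = 2/28.

0.071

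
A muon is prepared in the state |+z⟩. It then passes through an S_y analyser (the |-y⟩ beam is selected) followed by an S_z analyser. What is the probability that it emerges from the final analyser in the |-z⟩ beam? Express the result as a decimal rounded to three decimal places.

0.250

First analyser (S_y): from |+z⟩, P(|-y⟩) = 1/2.
After stage 1 the state is |-y⟩; P(|-z⟩) = |⟨-z|-y⟩|² = 1/2.
Joint probability = 1/2 × 1/2 = 0.250.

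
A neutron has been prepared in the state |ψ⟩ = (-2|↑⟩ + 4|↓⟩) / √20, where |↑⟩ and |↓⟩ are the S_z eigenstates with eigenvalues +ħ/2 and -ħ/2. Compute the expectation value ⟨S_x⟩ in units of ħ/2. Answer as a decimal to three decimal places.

⟨σ_x⟩ = 2 Re(a* b)/(|a|²+|b|²) with a = -2, b = 4.
a* b = -8, so ⟨σ_x⟩ = -16/20.
⟨S_x⟩ = (ħ/2)·⟨σ_x⟩.

-0.800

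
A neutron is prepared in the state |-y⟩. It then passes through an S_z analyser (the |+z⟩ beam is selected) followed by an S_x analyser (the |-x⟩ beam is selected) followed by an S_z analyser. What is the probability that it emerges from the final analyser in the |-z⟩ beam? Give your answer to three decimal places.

First analyser (S_z): from |-y⟩, P(|+z⟩) = 1/2.
After stage 1 the state is |+z⟩; P(|-x⟩) = |⟨-x|+z⟩|² = 1/2.
After stage 2 the state is |-x⟩; P(|-z⟩) = |⟨-z|-x⟩|² = 1/2.
Joint probability = 1/2 × 1/2 × 1/2 = 0.125.

0.125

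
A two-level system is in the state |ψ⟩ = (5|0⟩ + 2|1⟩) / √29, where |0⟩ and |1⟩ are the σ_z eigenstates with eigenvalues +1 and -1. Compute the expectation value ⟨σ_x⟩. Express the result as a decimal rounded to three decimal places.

0.690

⟨σ_x⟩ = 2 Re(a* b)/(|a|²+|b|²) with a = 5, b = 2.
a* b = 10, so ⟨σ_x⟩ = 20/29.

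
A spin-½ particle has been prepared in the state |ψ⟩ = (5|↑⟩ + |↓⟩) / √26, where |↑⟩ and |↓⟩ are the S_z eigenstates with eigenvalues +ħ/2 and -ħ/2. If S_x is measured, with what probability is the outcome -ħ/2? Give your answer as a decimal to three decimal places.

0.308

|-x⟩ = (|↑⟩ - |↓⟩)/√2, so ⟨-x|ψ⟩ = (4) / (√2·√26).
P = |4|² / 52 = 16/52.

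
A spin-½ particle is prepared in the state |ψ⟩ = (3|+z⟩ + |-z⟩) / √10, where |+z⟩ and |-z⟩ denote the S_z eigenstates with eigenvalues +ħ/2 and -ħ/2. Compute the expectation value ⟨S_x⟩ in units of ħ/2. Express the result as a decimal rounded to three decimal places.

⟨σ_x⟩ = 2 Re(a* b)/(|a|²+|b|²) with a = 3, b = 1.
a* b = 3, so ⟨σ_x⟩ = 6/10.
⟨S_x⟩ = (ħ/2)·⟨σ_x⟩.

0.600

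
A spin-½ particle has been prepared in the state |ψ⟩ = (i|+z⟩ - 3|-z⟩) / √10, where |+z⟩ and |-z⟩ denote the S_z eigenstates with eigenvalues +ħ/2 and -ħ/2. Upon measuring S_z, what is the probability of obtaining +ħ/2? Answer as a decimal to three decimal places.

0.100

The +ħ/2 outcome corresponds to |+z⟩. Its amplitude in |ψ⟩ is i/√10.
P = |i|² / 10 = 1/10.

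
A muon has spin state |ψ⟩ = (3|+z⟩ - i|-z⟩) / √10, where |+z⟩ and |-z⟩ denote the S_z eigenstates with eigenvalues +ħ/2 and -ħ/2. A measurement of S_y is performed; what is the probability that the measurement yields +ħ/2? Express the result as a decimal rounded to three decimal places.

|+y⟩ = (|+z⟩ + i|-z⟩)/√2, so ⟨+y|ψ⟩ = (2) / (√2·√10).
P = |2|² / 20 = 4/20.

0.200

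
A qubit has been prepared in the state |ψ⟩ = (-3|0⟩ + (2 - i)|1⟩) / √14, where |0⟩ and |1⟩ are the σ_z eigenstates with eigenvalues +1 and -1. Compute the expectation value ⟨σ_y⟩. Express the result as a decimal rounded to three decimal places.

⟨σ_y⟩ = 2 Im(a* b)/(|a|²+|b|²) with a = -3, b = (2 - i).
a* b = (-6 + 3i), so ⟨σ_y⟩ = 6/14.

0.429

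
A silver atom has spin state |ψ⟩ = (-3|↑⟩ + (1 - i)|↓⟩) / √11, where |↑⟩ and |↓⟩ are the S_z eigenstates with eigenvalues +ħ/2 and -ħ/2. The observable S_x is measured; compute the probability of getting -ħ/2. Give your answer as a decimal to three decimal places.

|-x⟩ = (|↑⟩ - |↓⟩)/√2, so ⟨-x|ψ⟩ = (-4 + i) / (√2·√11).
P = |-4 + i|² / 22 = 17/22.

0.773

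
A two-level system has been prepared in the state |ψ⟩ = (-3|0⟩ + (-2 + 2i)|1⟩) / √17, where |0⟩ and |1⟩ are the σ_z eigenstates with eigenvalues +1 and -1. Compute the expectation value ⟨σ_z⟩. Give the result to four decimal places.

⟨σ_z⟩ = |a|² - |b|² divided by |a|²+|b|², with a, b the |0⟩, |1⟩ amplitudes.
= (9 - 8)/17 = 1/17.

0.0588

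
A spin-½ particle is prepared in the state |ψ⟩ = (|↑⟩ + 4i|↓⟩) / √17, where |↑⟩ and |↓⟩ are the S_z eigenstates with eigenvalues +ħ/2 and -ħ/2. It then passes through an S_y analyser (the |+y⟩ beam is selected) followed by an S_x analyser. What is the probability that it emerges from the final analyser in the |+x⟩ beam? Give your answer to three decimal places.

0.368

First analyser (S_y): P(|+y⟩) = |⟨+y|ψ⟩|² = 25/34.
After stage 1 the state is |+y⟩; P(|+x⟩) = |⟨+x|+y⟩|² = 1/2.
Joint probability = 25/34 × 1/2 = 0.368.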